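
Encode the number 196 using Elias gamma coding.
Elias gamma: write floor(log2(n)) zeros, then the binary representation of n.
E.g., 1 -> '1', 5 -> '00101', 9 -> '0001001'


num_bits = floor(log2(196)) + 1 = 8
leading_zeros = num_bits - 1 = 7
binary(196) = 11000100

Elias gamma(196) = '0000000' + '11000100' = 000000011000100 (15 bits)


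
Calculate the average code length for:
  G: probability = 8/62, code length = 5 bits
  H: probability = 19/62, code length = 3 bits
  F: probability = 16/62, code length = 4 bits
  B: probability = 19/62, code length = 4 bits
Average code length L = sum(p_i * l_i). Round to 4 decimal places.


Weighted contributions p_i * l_i:
  G: (8/62) * 5 = 40/62
  H: (19/62) * 3 = 57/62
  F: (16/62) * 4 = 64/62
  B: (19/62) * 4 = 76/62
Sum = (40 + 57 + 64 + 76)/62 = 237/62

L = 237/62 = 3.8226 bits/symbol


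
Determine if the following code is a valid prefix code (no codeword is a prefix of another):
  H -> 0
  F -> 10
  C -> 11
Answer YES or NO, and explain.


Checking each pair (does one codeword prefix another?):
  H='0' vs F='10': no prefix
  H='0' vs C='11': no prefix
  F='10' vs H='0': no prefix
  F='10' vs C='11': no prefix
  C='11' vs H='0': no prefix
  C='11' vs F='10': no prefix
No violation found over all pairs.

YES -- this is a valid prefix code. No codeword is a prefix of any other codeword.


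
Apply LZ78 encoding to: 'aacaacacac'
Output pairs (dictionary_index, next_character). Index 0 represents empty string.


LZ78 encoding steps:
Dictionary: {0: ''}
Step 1: w='' (idx 0), next='a' -> output (0, 'a'), add 'a' as idx 1
Step 2: w='a' (idx 1), next='c' -> output (1, 'c'), add 'ac' as idx 2
Step 3: w='a' (idx 1), next='a' -> output (1, 'a'), add 'aa' as idx 3
Step 4: w='' (idx 0), next='c' -> output (0, 'c'), add 'c' as idx 4
Step 5: w='ac' (idx 2), next='a' -> output (2, 'a'), add 'aca' as idx 5
Step 6: w='c' (idx 4), end of input -> output (4, '')


Encoded: [(0, 'a'), (1, 'c'), (1, 'a'), (0, 'c'), (2, 'a'), (4, '')]


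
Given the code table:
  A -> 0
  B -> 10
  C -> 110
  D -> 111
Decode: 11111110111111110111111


Decoding:
111 -> D
111 -> D
10 -> B
111 -> D
111 -> D
110 -> C
111 -> D
111 -> D


Result: DDBDDCDD


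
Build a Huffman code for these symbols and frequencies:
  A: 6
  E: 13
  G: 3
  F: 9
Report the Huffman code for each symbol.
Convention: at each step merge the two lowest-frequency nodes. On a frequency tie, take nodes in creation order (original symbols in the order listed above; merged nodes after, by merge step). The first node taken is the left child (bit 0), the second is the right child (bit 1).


Huffman tree construction:
Step 1: Merge G(3) + A(6) = 9
Step 2: Merge F(9) + (G+A)(9) = 18
Step 3: Merge E(13) + (F+(G+A))(18) = 31
Read each symbol's code off the tree from the root (left child = 0, right child = 1).

Codes:
  A: 111 (length 3)
  E: 0 (length 1)
  G: 110 (length 3)
  F: 10 (length 2)
Average code length: 58/31 = 1.8710 bits/symbol


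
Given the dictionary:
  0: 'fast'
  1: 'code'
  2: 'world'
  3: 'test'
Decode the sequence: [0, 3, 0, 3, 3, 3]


Look up each index in the dictionary:
  0 -> 'fast'
  3 -> 'test'
  0 -> 'fast'
  3 -> 'test'
  3 -> 'test'
  3 -> 'test'

Decoded: "fast test fast test test test"


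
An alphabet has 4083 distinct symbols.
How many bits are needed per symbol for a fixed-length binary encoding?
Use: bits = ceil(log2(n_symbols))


log2(4083) = 11.9954
Bracket: 2^11 = 2048 < 4083 <= 2^12 = 4096
So ceil(log2(4083)) = 12

bits = ceil(log2(4083)) = ceil(11.9954) = 12 bits


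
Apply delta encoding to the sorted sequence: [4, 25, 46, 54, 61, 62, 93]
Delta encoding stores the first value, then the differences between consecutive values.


First value: 4
Deltas:
  25 - 4 = 21
  46 - 25 = 21
  54 - 46 = 8
  61 - 54 = 7
  62 - 61 = 1
  93 - 62 = 31


Delta encoded: [4, 21, 21, 8, 7, 1, 31]


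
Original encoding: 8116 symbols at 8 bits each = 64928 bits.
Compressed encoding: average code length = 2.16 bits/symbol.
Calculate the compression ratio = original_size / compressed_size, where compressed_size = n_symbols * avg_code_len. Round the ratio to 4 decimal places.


original_size = n_symbols * orig_bits = 8116 * 8 = 64928 bits
compressed_size = n_symbols * avg_code_len = 8116 * 2.16 = 17530.56 bits
ratio = original_size / compressed_size = 64928 / 17530.56 = 3.7037

Compression ratio = 3.7037


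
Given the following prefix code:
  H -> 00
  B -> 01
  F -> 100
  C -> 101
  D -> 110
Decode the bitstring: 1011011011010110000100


Decoding step by step:
Bits 101 -> C
Bits 101 -> C
Bits 101 -> C
Bits 101 -> C
Bits 01 -> B
Bits 100 -> F
Bits 00 -> H
Bits 100 -> F


Decoded message: CCCCBFHF


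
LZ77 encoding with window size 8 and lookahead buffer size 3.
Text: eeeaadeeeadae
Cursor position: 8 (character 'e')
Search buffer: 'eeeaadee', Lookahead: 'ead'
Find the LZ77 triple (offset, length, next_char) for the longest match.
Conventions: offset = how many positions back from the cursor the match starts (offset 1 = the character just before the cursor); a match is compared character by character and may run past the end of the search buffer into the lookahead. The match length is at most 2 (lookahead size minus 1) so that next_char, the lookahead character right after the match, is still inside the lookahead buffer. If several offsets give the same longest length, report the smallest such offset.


Try each offset into the search buffer:
  offset=1 (pos 7, char 'e'): match length 1
  offset=2 (pos 6, char 'e'): match length 1
  offset=3 (pos 5, char 'd'): match length 0
  offset=4 (pos 4, char 'a'): match length 0
  offset=5 (pos 3, char 'a'): match length 0
  offset=6 (pos 2, char 'e'): match length 2
  offset=7 (pos 1, char 'e'): match length 1
  offset=8 (pos 0, char 'e'): match length 1
Longest match has length 2 at offset 6.
next_char = character at position 8 + 2 = 10 -> 'd'

Best match: offset=6, length=2 (matching 'ea' starting at position 2)
LZ77 triple: (6, 2, 'd')


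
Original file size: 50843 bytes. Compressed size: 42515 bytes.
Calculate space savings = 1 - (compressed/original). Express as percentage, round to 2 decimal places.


ratio = compressed/original = 42515/50843 = 0.836202
savings = 1 - ratio = 1 - 0.836202 = 0.163798
as a percentage: 0.163798 * 100 = 16.38%

Space savings = 1 - 42515/50843 = 16.38%


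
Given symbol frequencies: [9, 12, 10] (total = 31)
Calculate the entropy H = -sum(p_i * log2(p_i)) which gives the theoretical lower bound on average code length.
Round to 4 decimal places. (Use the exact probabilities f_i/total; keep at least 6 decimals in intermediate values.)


Per-symbol terms -p_i * log2(p_i) with p_i = f_i/31:
  p = 9/31 = 0.290323: log2(p) = -1.784271, -p*log2(p) = 0.518014
  p = 12/31 = 0.387097: log2(p) = -1.369234, -p*log2(p) = 0.530026
  p = 10/31 = 0.322581: log2(p) = -1.632268, -p*log2(p) = 0.526538
H = 0.518014 + 0.530026 + 0.526538 = 1.574578

H = 1.5746 bits/symbol


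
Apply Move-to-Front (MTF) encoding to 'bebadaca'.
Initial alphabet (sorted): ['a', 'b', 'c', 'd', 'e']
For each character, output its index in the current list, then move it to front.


MTF encoding:
'b': index 1 in ['a', 'b', 'c', 'd', 'e'] -> ['b', 'a', 'c', 'd', 'e']
'e': index 4 in ['b', 'a', 'c', 'd', 'e'] -> ['e', 'b', 'a', 'c', 'd']
'b': index 1 in ['e', 'b', 'a', 'c', 'd'] -> ['b', 'e', 'a', 'c', 'd']
'a': index 2 in ['b', 'e', 'a', 'c', 'd'] -> ['a', 'b', 'e', 'c', 'd']
'd': index 4 in ['a', 'b', 'e', 'c', 'd'] -> ['d', 'a', 'b', 'e', 'c']
'a': index 1 in ['d', 'a', 'b', 'e', 'c'] -> ['a', 'd', 'b', 'e', 'c']
'c': index 4 in ['a', 'd', 'b', 'e', 'c'] -> ['c', 'a', 'd', 'b', 'e']
'a': index 1 in ['c', 'a', 'd', 'b', 'e'] -> ['a', 'c', 'd', 'b', 'e']


Output: [1, 4, 1, 2, 4, 1, 4, 1]


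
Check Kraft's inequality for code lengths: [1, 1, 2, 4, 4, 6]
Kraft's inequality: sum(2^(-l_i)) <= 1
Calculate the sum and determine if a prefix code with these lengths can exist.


Sum = 2^(-1) + 2^(-1) + 2^(-2) + 2^(-4) + 2^(-4) + 2^(-6)
    = 0.5 + 0.5 + 0.25 + 0.0625 + 0.0625 + 0.015625
    = 89/64 = 1.390625
Since 1.390625 > 1, Kraft's inequality is NOT satisfied.
A prefix code with these lengths CANNOT exist.

Kraft sum = 1.390625. Not satisfied.


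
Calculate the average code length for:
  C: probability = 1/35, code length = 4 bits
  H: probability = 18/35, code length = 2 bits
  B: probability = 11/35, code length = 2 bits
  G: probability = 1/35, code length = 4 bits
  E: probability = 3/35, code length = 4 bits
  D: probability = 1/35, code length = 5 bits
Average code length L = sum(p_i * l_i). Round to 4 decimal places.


Weighted contributions p_i * l_i:
  C: (1/35) * 4 = 4/35
  H: (18/35) * 2 = 36/35
  B: (11/35) * 2 = 22/35
  G: (1/35) * 4 = 4/35
  E: (3/35) * 4 = 12/35
  D: (1/35) * 5 = 5/35
Sum = (4 + 36 + 22 + 4 + 12 + 5)/35 = 83/35

L = 83/35 = 2.3714 bits/symbol


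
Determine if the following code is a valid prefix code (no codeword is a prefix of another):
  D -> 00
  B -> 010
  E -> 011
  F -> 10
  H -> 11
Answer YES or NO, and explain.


Checking each pair (does one codeword prefix another?):
  D='00' vs B='010': no prefix
  D='00' vs E='011': no prefix
  D='00' vs F='10': no prefix
  D='00' vs H='11': no prefix
  B='010' vs D='00': no prefix
  B='010' vs E='011': no prefix
  B='010' vs F='10': no prefix
  B='010' vs H='11': no prefix
  E='011' vs D='00': no prefix
  E='011' vs B='010': no prefix
  E='011' vs F='10': no prefix
  E='011' vs H='11': no prefix
  F='10' vs D='00': no prefix
  F='10' vs B='010': no prefix
  F='10' vs E='011': no prefix
  F='10' vs H='11': no prefix
  H='11' vs D='00': no prefix
  H='11' vs B='010': no prefix
  H='11' vs E='011': no prefix
  H='11' vs F='10': no prefix
No violation found over all pairs.

YES -- this is a valid prefix code. No codeword is a prefix of any other codeword.


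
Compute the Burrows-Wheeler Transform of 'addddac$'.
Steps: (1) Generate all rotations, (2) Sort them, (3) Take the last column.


Rotations (sorted):
  0: $addddac -> last char: c
  1: ac$adddd -> last char: d
  2: addddac$ -> last char: $
  3: c$adddda -> last char: a
  4: dac$addd -> last char: d
  5: ddac$add -> last char: d
  6: dddac$ad -> last char: d
  7: ddddac$a -> last char: a


BWT = cd$addda


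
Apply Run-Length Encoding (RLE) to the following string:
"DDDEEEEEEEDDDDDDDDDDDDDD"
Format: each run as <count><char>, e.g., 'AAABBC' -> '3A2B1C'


Scanning runs left to right:
  i=0: run of 'D' x 3 -> '3D'
  i=3: run of 'E' x 7 -> '7E'
  i=10: run of 'D' x 14 -> '14D'

RLE = 3D7E14D


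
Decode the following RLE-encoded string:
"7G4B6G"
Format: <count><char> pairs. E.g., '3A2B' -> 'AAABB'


Expanding each <count><char> pair:
  7G -> 'GGGGGGG'
  4B -> 'BBBB'
  6G -> 'GGGGGG'

Decoded = GGGGGGGBBBBGGGGGG


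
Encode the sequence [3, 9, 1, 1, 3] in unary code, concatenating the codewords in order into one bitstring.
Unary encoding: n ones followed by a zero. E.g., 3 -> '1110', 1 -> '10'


Encode each number as n ones followed by a terminating 0:
  3 -> 1110 (4 bits)
  9 -> 1111111110 (10 bits)
  1 -> 10 (2 bits)
  1 -> 10 (2 bits)
  3 -> 1110 (4 bits)
Total length = 4 + 10 + 2 + 2 + 4 = 22 bits.

Unary([3, 9, 1, 1, 3]) = 1110111111111010101110 (22 bits)


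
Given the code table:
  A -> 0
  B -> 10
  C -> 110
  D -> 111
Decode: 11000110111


Decoding:
110 -> C
0 -> A
0 -> A
110 -> C
111 -> D


Result: CAACD


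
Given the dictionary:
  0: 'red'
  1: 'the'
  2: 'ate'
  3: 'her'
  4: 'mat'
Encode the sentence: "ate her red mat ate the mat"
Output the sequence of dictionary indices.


Look up each word in the dictionary:
  'ate' -> 2
  'her' -> 3
  'red' -> 0
  'mat' -> 4
  'ate' -> 2
  'the' -> 1
  'mat' -> 4

Encoded: [2, 3, 0, 4, 2, 1, 4]


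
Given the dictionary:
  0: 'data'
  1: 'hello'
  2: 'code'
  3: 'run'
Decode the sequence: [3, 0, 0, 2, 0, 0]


Look up each index in the dictionary:
  3 -> 'run'
  0 -> 'data'
  0 -> 'data'
  2 -> 'code'
  0 -> 'data'
  0 -> 'data'

Decoded: "run data data code data data"


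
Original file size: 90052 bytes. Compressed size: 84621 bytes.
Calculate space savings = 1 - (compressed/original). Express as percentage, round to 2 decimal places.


ratio = compressed/original = 84621/90052 = 0.93969
savings = 1 - ratio = 1 - 0.93969 = 0.06031
as a percentage: 0.06031 * 100 = 6.03%

Space savings = 1 - 84621/90052 = 6.03%


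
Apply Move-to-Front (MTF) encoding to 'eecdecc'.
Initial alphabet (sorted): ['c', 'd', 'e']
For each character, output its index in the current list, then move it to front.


MTF encoding:
'e': index 2 in ['c', 'd', 'e'] -> ['e', 'c', 'd']
'e': index 0 in ['e', 'c', 'd'] -> ['e', 'c', 'd']
'c': index 1 in ['e', 'c', 'd'] -> ['c', 'e', 'd']
'd': index 2 in ['c', 'e', 'd'] -> ['d', 'c', 'e']
'e': index 2 in ['d', 'c', 'e'] -> ['e', 'd', 'c']
'c': index 2 in ['e', 'd', 'c'] -> ['c', 'e', 'd']
'c': index 0 in ['c', 'e', 'd'] -> ['c', 'e', 'd']


Output: [2, 0, 1, 2, 2, 2, 0]


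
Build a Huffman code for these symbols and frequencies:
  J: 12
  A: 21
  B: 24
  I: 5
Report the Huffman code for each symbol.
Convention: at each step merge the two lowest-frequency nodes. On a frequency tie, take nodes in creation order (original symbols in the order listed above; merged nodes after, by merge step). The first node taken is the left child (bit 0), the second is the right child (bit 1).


Huffman tree construction:
Step 1: Merge I(5) + J(12) = 17
Step 2: Merge (I+J)(17) + A(21) = 38
Step 3: Merge B(24) + ((I+J)+A)(38) = 62
Read each symbol's code off the tree from the root (left child = 0, right child = 1).

Codes:
  J: 101 (length 3)
  A: 11 (length 2)
  B: 0 (length 1)
  I: 100 (length 3)
Average code length: 117/62 = 1.8871 bits/symbol


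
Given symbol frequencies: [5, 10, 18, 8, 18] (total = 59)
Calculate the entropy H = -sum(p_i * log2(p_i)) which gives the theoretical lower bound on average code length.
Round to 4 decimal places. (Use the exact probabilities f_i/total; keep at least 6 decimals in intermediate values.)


Per-symbol terms -p_i * log2(p_i) with p_i = f_i/59:
  p = 5/59 = 0.084746: log2(p) = -3.560715, -p*log2(p) = 0.301756
  p = 10/59 = 0.169492: log2(p) = -2.560715, -p*log2(p) = 0.434019
  p = 18/59 = 0.305085: log2(p) = -1.712718, -p*log2(p) = 0.522524
  p = 8/59 = 0.135593: log2(p) = -2.882643, -p*log2(p) = 0.390867
  p = 18/59 = 0.305085: log2(p) = -1.712718, -p*log2(p) = 0.522524
H = 0.301756 + 0.434019 + 0.522524 + 0.390867 + 0.522524 = 2.171690

H = 2.1717 bits/symbol


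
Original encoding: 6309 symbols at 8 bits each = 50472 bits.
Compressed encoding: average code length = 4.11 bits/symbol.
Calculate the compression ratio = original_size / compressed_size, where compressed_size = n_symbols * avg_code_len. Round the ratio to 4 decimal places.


original_size = n_symbols * orig_bits = 6309 * 8 = 50472 bits
compressed_size = n_symbols * avg_code_len = 6309 * 4.11 = 25929.99 bits
ratio = original_size / compressed_size = 50472 / 25929.99 = 1.9465

Compression ratio = 1.9465


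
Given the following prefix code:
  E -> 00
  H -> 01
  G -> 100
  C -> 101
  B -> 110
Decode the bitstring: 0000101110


Decoding step by step:
Bits 00 -> E
Bits 00 -> E
Bits 101 -> C
Bits 110 -> B


Decoded message: EECB


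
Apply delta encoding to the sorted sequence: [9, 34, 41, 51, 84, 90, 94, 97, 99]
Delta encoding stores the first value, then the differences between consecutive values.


First value: 9
Deltas:
  34 - 9 = 25
  41 - 34 = 7
  51 - 41 = 10
  84 - 51 = 33
  90 - 84 = 6
  94 - 90 = 4
  97 - 94 = 3
  99 - 97 = 2


Delta encoded: [9, 25, 7, 10, 33, 6, 4, 3, 2]


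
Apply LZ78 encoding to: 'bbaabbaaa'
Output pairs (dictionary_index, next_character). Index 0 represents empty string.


LZ78 encoding steps:
Dictionary: {0: ''}
Step 1: w='' (idx 0), next='b' -> output (0, 'b'), add 'b' as idx 1
Step 2: w='b' (idx 1), next='a' -> output (1, 'a'), add 'ba' as idx 2
Step 3: w='' (idx 0), next='a' -> output (0, 'a'), add 'a' as idx 3
Step 4: w='b' (idx 1), next='b' -> output (1, 'b'), add 'bb' as idx 4
Step 5: w='a' (idx 3), next='a' -> output (3, 'a'), add 'aa' as idx 5
Step 6: w='a' (idx 3), end of input -> output (3, '')


Encoded: [(0, 'b'), (1, 'a'), (0, 'a'), (1, 'b'), (3, 'a'), (3, '')]


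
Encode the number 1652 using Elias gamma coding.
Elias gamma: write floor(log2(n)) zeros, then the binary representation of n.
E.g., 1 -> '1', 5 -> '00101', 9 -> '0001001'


num_bits = floor(log2(1652)) + 1 = 11
leading_zeros = num_bits - 1 = 10
binary(1652) = 11001110100

Elias gamma(1652) = '0000000000' + '11001110100' = 000000000011001110100 (21 bits)


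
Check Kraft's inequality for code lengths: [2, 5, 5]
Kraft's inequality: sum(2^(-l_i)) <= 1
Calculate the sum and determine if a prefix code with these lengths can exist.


Sum = 2^(-2) + 2^(-5) + 2^(-5)
    = 0.25 + 0.03125 + 0.03125
    = 10/32 = 0.3125
Since 0.3125 <= 1, Kraft's inequality IS satisfied.
A prefix code with these lengths CAN exist.

Kraft sum = 0.3125. Satisfied.


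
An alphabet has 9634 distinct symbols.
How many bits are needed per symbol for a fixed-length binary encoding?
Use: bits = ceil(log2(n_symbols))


log2(9634) = 13.2339
Bracket: 2^13 = 8192 < 9634 <= 2^14 = 16384
So ceil(log2(9634)) = 14

bits = ceil(log2(9634)) = ceil(13.2339) = 14 bits


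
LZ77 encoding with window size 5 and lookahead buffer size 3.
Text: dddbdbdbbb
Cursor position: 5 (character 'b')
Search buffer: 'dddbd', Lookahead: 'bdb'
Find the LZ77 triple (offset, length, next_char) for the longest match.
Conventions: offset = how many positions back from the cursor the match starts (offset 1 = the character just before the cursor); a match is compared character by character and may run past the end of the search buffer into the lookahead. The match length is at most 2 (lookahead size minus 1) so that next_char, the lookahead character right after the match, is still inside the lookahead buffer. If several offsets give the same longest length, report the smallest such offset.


Try each offset into the search buffer:
  offset=1 (pos 4, char 'd'): match length 0
  offset=2 (pos 3, char 'b'): match length 2
  offset=3 (pos 2, char 'd'): match length 0
  offset=4 (pos 1, char 'd'): match length 0
  offset=5 (pos 0, char 'd'): match length 0
Longest match has length 2 at offset 2.
next_char = character at position 5 + 2 = 7 -> 'b'

Best match: offset=2, length=2 (matching 'bd' starting at position 3)
LZ77 triple: (2, 2, 'b')


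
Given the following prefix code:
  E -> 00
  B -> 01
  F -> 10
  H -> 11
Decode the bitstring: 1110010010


Decoding step by step:
Bits 11 -> H
Bits 10 -> F
Bits 01 -> B
Bits 00 -> E
Bits 10 -> F


Decoded message: HFBEF


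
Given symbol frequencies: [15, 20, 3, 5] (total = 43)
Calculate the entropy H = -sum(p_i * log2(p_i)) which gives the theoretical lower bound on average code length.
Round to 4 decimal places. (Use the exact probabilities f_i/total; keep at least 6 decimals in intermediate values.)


Per-symbol terms -p_i * log2(p_i) with p_i = f_i/43:
  p = 15/43 = 0.348837: log2(p) = -1.519374, -p*log2(p) = 0.530014
  p = 20/43 = 0.465116: log2(p) = -1.104337, -p*log2(p) = 0.513645
  p = 3/43 = 0.069767: log2(p) = -3.841302, -p*log2(p) = 0.267998
  p = 5/43 = 0.116279: log2(p) = -3.104337, -p*log2(p) = 0.360969
H = 0.530014 + 0.513645 + 0.267998 + 0.360969 = 1.672626

H = 1.6726 bits/symbol


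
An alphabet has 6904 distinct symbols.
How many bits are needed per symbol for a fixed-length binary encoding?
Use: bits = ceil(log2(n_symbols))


log2(6904) = 12.7532
Bracket: 2^12 = 4096 < 6904 <= 2^13 = 8192
So ceil(log2(6904)) = 13

bits = ceil(log2(6904)) = ceil(12.7532) = 13 bits


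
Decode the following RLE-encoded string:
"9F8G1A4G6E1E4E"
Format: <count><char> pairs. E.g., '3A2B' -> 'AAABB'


Expanding each <count><char> pair:
  9F -> 'FFFFFFFFF'
  8G -> 'GGGGGGGG'
  1A -> 'A'
  4G -> 'GGGG'
  6E -> 'EEEEEE'
  1E -> 'E'
  4E -> 'EEEE'

Decoded = FFFFFFFFFGGGGGGGGAGGGGEEEEEEEEEEE


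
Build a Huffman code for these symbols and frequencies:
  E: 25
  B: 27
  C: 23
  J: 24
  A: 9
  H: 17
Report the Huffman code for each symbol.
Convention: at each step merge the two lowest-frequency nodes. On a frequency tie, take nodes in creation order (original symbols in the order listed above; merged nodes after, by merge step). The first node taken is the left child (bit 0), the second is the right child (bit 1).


Huffman tree construction:
Step 1: Merge A(9) + H(17) = 26
Step 2: Merge C(23) + J(24) = 47
Step 3: Merge E(25) + (A+H)(26) = 51
Step 4: Merge B(27) + (C+J)(47) = 74
Step 5: Merge (E+(A+H))(51) + (B+(C+J))(74) = 125
Read each symbol's code off the tree from the root (left child = 0, right child = 1).

Codes:
  E: 00 (length 2)
  B: 10 (length 2)
  C: 110 (length 3)
  J: 111 (length 3)
  A: 010 (length 3)
  H: 011 (length 3)
Average code length: 323/125 = 2.5840 bits/symbol


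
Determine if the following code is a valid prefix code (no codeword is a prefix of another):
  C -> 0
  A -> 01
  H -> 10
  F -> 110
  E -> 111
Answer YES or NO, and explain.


Checking each pair (does one codeword prefix another?):
  C='0' vs A='01': prefix -- VIOLATION

NO -- this is NOT a valid prefix code. C (0) is a prefix of A (01).


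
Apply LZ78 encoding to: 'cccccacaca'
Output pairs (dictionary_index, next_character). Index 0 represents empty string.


LZ78 encoding steps:
Dictionary: {0: ''}
Step 1: w='' (idx 0), next='c' -> output (0, 'c'), add 'c' as idx 1
Step 2: w='c' (idx 1), next='c' -> output (1, 'c'), add 'cc' as idx 2
Step 3: w='cc' (idx 2), next='a' -> output (2, 'a'), add 'cca' as idx 3
Step 4: w='c' (idx 1), next='a' -> output (1, 'a'), add 'ca' as idx 4
Step 5: w='ca' (idx 4), end of input -> output (4, '')


Encoded: [(0, 'c'), (1, 'c'), (2, 'a'), (1, 'a'), (4, '')]


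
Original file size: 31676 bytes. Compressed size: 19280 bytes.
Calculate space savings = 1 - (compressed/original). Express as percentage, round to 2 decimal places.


ratio = compressed/original = 19280/31676 = 0.608663
savings = 1 - ratio = 1 - 0.608663 = 0.391337
as a percentage: 0.391337 * 100 = 39.13%

Space savings = 1 - 19280/31676 = 39.13%


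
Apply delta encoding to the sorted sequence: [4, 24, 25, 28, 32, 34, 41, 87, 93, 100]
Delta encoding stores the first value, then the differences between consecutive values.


First value: 4
Deltas:
  24 - 4 = 20
  25 - 24 = 1
  28 - 25 = 3
  32 - 28 = 4
  34 - 32 = 2
  41 - 34 = 7
  87 - 41 = 46
  93 - 87 = 6
  100 - 93 = 7


Delta encoded: [4, 20, 1, 3, 4, 2, 7, 46, 6, 7]


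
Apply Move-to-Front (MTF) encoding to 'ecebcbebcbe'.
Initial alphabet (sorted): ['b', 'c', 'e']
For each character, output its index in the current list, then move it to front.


MTF encoding:
'e': index 2 in ['b', 'c', 'e'] -> ['e', 'b', 'c']
'c': index 2 in ['e', 'b', 'c'] -> ['c', 'e', 'b']
'e': index 1 in ['c', 'e', 'b'] -> ['e', 'c', 'b']
'b': index 2 in ['e', 'c', 'b'] -> ['b', 'e', 'c']
'c': index 2 in ['b', 'e', 'c'] -> ['c', 'b', 'e']
'b': index 1 in ['c', 'b', 'e'] -> ['b', 'c', 'e']
'e': index 2 in ['b', 'c', 'e'] -> ['e', 'b', 'c']
'b': index 1 in ['e', 'b', 'c'] -> ['b', 'e', 'c']
'c': index 2 in ['b', 'e', 'c'] -> ['c', 'b', 'e']
'b': index 1 in ['c', 'b', 'e'] -> ['b', 'c', 'e']
'e': index 2 in ['b', 'c', 'e'] -> ['e', 'b', 'c']


Output: [2, 2, 1, 2, 2, 1, 2, 1, 2, 1, 2]


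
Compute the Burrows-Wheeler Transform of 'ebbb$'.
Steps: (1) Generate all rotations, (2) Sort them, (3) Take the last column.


Rotations (sorted):
  0: $ebbb -> last char: b
  1: b$ebb -> last char: b
  2: bb$eb -> last char: b
  3: bbb$e -> last char: e
  4: ebbb$ -> last char: $


BWT = bbbe$


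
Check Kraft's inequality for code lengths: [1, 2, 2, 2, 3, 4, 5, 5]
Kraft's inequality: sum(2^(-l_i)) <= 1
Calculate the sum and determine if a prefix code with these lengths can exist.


Sum = 2^(-1) + 2^(-2) + 2^(-2) + 2^(-2) + 2^(-3) + 2^(-4) + 2^(-5) + 2^(-5)
    = 0.5 + 0.25 + 0.25 + 0.25 + 0.125 + 0.0625 + 0.03125 + 0.03125
    = 48/32 = 1.5
Since 1.5 > 1, Kraft's inequality is NOT satisfied.
A prefix code with these lengths CANNOT exist.

Kraft sum = 1.5. Not satisfied.


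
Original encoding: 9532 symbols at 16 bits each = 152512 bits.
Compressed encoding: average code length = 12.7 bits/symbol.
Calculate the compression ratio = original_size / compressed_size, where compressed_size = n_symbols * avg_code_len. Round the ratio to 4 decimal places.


original_size = n_symbols * orig_bits = 9532 * 16 = 152512 bits
compressed_size = n_symbols * avg_code_len = 9532 * 12.7 = 121056.4 bits
ratio = original_size / compressed_size = 152512 / 121056.4 = 1.2598

Compression ratio = 1.2598


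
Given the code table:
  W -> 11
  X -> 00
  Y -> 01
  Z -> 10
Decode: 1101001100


Decoding:
11 -> W
01 -> Y
00 -> X
11 -> W
00 -> X


Result: WYXWX


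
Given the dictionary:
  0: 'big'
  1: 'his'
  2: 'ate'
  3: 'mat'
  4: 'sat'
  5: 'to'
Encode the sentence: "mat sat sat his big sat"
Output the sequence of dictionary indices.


Look up each word in the dictionary:
  'mat' -> 3
  'sat' -> 4
  'sat' -> 4
  'his' -> 1
  'big' -> 0
  'sat' -> 4

Encoded: [3, 4, 4, 1, 0, 4]


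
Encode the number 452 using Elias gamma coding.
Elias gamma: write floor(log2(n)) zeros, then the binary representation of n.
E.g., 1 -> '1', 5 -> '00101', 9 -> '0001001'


num_bits = floor(log2(452)) + 1 = 9
leading_zeros = num_bits - 1 = 8
binary(452) = 111000100

Elias gamma(452) = '00000000' + '111000100' = 00000000111000100 (17 bits)


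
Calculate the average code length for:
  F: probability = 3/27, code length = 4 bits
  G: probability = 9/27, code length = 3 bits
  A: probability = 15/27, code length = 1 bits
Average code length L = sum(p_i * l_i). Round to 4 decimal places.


Weighted contributions p_i * l_i:
  F: (3/27) * 4 = 12/27
  G: (9/27) * 3 = 27/27
  A: (15/27) * 1 = 15/27
Sum = (12 + 27 + 15)/27 = 54/27

L = 54/27 = 2.0000 bits/symbol


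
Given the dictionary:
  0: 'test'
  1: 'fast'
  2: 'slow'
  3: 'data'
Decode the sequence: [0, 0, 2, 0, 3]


Look up each index in the dictionary:
  0 -> 'test'
  0 -> 'test'
  2 -> 'slow'
  0 -> 'test'
  3 -> 'data'

Decoded: "test test slow test data"


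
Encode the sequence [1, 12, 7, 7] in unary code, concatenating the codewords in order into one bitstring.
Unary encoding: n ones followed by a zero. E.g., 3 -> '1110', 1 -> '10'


Encode each number as n ones followed by a terminating 0:
  1 -> 10 (2 bits)
  12 -> 1111111111110 (13 bits)
  7 -> 11111110 (8 bits)
  7 -> 11111110 (8 bits)
Total length = 2 + 13 + 8 + 8 = 31 bits.

Unary([1, 12, 7, 7]) = 1011111111111101111111011111110 (31 bits)


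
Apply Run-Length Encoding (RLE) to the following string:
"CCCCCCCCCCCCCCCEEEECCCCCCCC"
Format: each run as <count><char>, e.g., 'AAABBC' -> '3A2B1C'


Scanning runs left to right:
  i=0: run of 'C' x 15 -> '15C'
  i=15: run of 'E' x 4 -> '4E'
  i=19: run of 'C' x 8 -> '8C'

RLE = 15C4E8C


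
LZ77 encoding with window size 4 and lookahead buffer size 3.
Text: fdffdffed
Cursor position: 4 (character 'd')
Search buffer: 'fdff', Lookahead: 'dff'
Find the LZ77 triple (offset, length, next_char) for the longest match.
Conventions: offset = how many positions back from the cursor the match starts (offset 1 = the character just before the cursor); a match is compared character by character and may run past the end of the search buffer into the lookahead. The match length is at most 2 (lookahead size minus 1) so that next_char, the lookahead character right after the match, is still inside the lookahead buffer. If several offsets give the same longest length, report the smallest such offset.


Try each offset into the search buffer:
  offset=1 (pos 3, char 'f'): match length 0
  offset=2 (pos 2, char 'f'): match length 0
  offset=3 (pos 1, char 'd'): match length 2
  offset=4 (pos 0, char 'f'): match length 0
Longest match has length 2 at offset 3.
next_char = character at position 4 + 2 = 6 -> 'f'

Best match: offset=3, length=2 (matching 'df' starting at position 1)
LZ77 triple: (3, 2, 'f')


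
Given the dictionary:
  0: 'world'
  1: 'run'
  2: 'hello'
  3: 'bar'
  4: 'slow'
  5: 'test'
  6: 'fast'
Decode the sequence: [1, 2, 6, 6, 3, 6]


Look up each index in the dictionary:
  1 -> 'run'
  2 -> 'hello'
  6 -> 'fast'
  6 -> 'fast'
  3 -> 'bar'
  6 -> 'fast'

Decoded: "run hello fast fast bar fast"


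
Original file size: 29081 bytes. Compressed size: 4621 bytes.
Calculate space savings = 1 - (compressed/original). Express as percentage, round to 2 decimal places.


ratio = compressed/original = 4621/29081 = 0.158901
savings = 1 - ratio = 1 - 0.158901 = 0.841099
as a percentage: 0.841099 * 100 = 84.11%

Space savings = 1 - 4621/29081 = 84.11%


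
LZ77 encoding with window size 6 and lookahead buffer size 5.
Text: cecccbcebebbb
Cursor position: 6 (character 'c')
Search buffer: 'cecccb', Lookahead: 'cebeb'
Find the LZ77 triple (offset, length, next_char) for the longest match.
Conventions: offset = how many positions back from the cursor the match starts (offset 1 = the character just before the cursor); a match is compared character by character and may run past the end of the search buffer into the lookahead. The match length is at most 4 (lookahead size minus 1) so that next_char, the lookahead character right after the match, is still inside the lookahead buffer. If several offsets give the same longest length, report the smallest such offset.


Try each offset into the search buffer:
  offset=1 (pos 5, char 'b'): match length 0
  offset=2 (pos 4, char 'c'): match length 1
  offset=3 (pos 3, char 'c'): match length 1
  offset=4 (pos 2, char 'c'): match length 1
  offset=5 (pos 1, char 'e'): match length 0
  offset=6 (pos 0, char 'c'): match length 2
Longest match has length 2 at offset 6.
next_char = character at position 6 + 2 = 8 -> 'b'

Best match: offset=6, length=2 (matching 'ce' starting at position 0)
LZ77 triple: (6, 2, 'b')


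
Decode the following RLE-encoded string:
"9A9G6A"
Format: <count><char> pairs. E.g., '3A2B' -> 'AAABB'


Expanding each <count><char> pair:
  9A -> 'AAAAAAAAA'
  9G -> 'GGGGGGGGG'
  6A -> 'AAAAAA'

Decoded = AAAAAAAAAGGGGGGGGGAAAAAA


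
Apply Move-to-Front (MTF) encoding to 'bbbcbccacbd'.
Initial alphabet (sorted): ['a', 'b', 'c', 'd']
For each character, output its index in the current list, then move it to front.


MTF encoding:
'b': index 1 in ['a', 'b', 'c', 'd'] -> ['b', 'a', 'c', 'd']
'b': index 0 in ['b', 'a', 'c', 'd'] -> ['b', 'a', 'c', 'd']
'b': index 0 in ['b', 'a', 'c', 'd'] -> ['b', 'a', 'c', 'd']
'c': index 2 in ['b', 'a', 'c', 'd'] -> ['c', 'b', 'a', 'd']
'b': index 1 in ['c', 'b', 'a', 'd'] -> ['b', 'c', 'a', 'd']
'c': index 1 in ['b', 'c', 'a', 'd'] -> ['c', 'b', 'a', 'd']
'c': index 0 in ['c', 'b', 'a', 'd'] -> ['c', 'b', 'a', 'd']
'a': index 2 in ['c', 'b', 'a', 'd'] -> ['a', 'c', 'b', 'd']
'c': index 1 in ['a', 'c', 'b', 'd'] -> ['c', 'a', 'b', 'd']
'b': index 2 in ['c', 'a', 'b', 'd'] -> ['b', 'c', 'a', 'd']
'd': index 3 in ['b', 'c', 'a', 'd'] -> ['d', 'b', 'c', 'a']


Output: [1, 0, 0, 2, 1, 1, 0, 2, 1, 2, 3]


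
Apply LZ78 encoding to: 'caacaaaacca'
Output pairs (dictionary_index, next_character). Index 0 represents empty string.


LZ78 encoding steps:
Dictionary: {0: ''}
Step 1: w='' (idx 0), next='c' -> output (0, 'c'), add 'c' as idx 1
Step 2: w='' (idx 0), next='a' -> output (0, 'a'), add 'a' as idx 2
Step 3: w='a' (idx 2), next='c' -> output (2, 'c'), add 'ac' as idx 3
Step 4: w='a' (idx 2), next='a' -> output (2, 'a'), add 'aa' as idx 4
Step 5: w='aa' (idx 4), next='c' -> output (4, 'c'), add 'aac' as idx 5
Step 6: w='c' (idx 1), next='a' -> output (1, 'a'), add 'ca' as idx 6


Encoded: [(0, 'c'), (0, 'a'), (2, 'c'), (2, 'a'), (4, 'c'), (1, 'a')]


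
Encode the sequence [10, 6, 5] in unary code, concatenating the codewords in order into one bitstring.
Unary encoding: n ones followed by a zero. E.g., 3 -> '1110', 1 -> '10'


Encode each number as n ones followed by a terminating 0:
  10 -> 11111111110 (11 bits)
  6 -> 1111110 (7 bits)
  5 -> 111110 (6 bits)
Total length = 11 + 7 + 6 = 24 bits.

Unary([10, 6, 5]) = 111111111101111110111110 (24 bits)


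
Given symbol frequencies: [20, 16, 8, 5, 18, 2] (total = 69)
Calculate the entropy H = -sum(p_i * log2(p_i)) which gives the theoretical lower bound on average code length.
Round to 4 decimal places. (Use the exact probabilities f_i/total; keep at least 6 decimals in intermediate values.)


Per-symbol terms -p_i * log2(p_i) with p_i = f_i/69:
  p = 20/69 = 0.289855: log2(p) = -1.786596, -p*log2(p) = 0.517854
  p = 16/69 = 0.231884: log2(p) = -2.108524, -p*log2(p) = 0.488933
  p = 8/69 = 0.115942: log2(p) = -3.108524, -p*log2(p) = 0.360409
  p = 5/69 = 0.072464: log2(p) = -3.786596, -p*log2(p) = 0.274391
  p = 18/69 = 0.260870: log2(p) = -1.938599, -p*log2(p) = 0.505722
  p = 2/69 = 0.028986: log2(p) = -5.108524, -p*log2(p) = 0.148073
H = 0.517854 + 0.488933 + 0.360409 + 0.274391 + 0.505722 + 0.148073 = 2.295382

H = 2.2954 bits/symbol


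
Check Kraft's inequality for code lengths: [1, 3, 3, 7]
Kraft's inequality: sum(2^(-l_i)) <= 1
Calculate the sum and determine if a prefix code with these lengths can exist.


Sum = 2^(-1) + 2^(-3) + 2^(-3) + 2^(-7)
    = 0.5 + 0.125 + 0.125 + 0.0078125
    = 97/128 = 0.7578125
Since 0.7578125 <= 1, Kraft's inequality IS satisfied.
A prefix code with these lengths CAN exist.

Kraft sum = 0.7578125. Satisfied.


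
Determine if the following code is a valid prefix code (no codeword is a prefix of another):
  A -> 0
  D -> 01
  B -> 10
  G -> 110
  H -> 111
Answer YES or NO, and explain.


Checking each pair (does one codeword prefix another?):
  A='0' vs D='01': prefix -- VIOLATION

NO -- this is NOT a valid prefix code. A (0) is a prefix of D (01).


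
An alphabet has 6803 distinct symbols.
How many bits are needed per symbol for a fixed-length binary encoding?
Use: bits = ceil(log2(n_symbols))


log2(6803) = 12.732
Bracket: 2^12 = 4096 < 6803 <= 2^13 = 8192
So ceil(log2(6803)) = 13

bits = ceil(log2(6803)) = ceil(12.732) = 13 bits


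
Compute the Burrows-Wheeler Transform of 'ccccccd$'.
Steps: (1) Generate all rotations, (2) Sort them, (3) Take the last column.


Rotations (sorted):
  0: $ccccccd -> last char: d
  1: ccccccd$ -> last char: $
  2: cccccd$c -> last char: c
  3: ccccd$cc -> last char: c
  4: cccd$ccc -> last char: c
  5: ccd$cccc -> last char: c
  6: cd$ccccc -> last char: c
  7: d$cccccc -> last char: c


BWT = d$cccccc


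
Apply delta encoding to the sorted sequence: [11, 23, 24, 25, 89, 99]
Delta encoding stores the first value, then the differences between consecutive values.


First value: 11
Deltas:
  23 - 11 = 12
  24 - 23 = 1
  25 - 24 = 1
  89 - 25 = 64
  99 - 89 = 10


Delta encoded: [11, 12, 1, 1, 64, 10]


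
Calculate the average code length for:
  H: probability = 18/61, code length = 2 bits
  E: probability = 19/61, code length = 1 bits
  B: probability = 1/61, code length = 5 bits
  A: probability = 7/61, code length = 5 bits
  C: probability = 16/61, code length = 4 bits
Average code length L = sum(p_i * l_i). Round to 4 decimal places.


Weighted contributions p_i * l_i:
  H: (18/61) * 2 = 36/61
  E: (19/61) * 1 = 19/61
  B: (1/61) * 5 = 5/61
  A: (7/61) * 5 = 35/61
  C: (16/61) * 4 = 64/61
Sum = (36 + 19 + 5 + 35 + 64)/61 = 159/61

L = 159/61 = 2.6066 bits/symbol


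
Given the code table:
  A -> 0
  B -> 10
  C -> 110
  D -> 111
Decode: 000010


Decoding:
0 -> A
0 -> A
0 -> A
0 -> A
10 -> B


Result: AAAAB


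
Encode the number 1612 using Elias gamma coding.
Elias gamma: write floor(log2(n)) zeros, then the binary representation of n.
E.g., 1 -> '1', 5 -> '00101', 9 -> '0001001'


num_bits = floor(log2(1612)) + 1 = 11
leading_zeros = num_bits - 1 = 10
binary(1612) = 11001001100

Elias gamma(1612) = '0000000000' + '11001001100' = 000000000011001001100 (21 bits)


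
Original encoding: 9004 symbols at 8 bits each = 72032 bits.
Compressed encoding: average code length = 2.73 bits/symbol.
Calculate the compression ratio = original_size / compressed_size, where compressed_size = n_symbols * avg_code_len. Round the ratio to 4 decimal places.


original_size = n_symbols * orig_bits = 9004 * 8 = 72032 bits
compressed_size = n_symbols * avg_code_len = 9004 * 2.73 = 24580.92 bits
ratio = original_size / compressed_size = 72032 / 24580.92 = 2.9304

Compression ratio = 2.9304


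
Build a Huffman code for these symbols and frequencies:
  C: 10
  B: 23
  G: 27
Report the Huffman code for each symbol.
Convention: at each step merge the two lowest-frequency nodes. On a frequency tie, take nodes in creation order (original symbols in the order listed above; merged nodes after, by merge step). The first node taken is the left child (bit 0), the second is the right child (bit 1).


Huffman tree construction:
Step 1: Merge C(10) + B(23) = 33
Step 2: Merge G(27) + (C+B)(33) = 60
Read each symbol's code off the tree from the root (left child = 0, right child = 1).

Codes:
  C: 10 (length 2)
  B: 11 (length 2)
  G: 0 (length 1)
Average code length: 93/60 = 1.5500 bits/symbol


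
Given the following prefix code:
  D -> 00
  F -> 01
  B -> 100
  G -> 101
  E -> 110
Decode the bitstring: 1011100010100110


Decoding step by step:
Bits 101 -> G
Bits 110 -> E
Bits 00 -> D
Bits 101 -> G
Bits 00 -> D
Bits 110 -> E


Decoded message: GEDGDE


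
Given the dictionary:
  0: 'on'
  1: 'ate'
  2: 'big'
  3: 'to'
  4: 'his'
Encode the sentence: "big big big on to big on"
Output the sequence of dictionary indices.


Look up each word in the dictionary:
  'big' -> 2
  'big' -> 2
  'big' -> 2
  'on' -> 0
  'to' -> 3
  'big' -> 2
  'on' -> 0

Encoded: [2, 2, 2, 0, 3, 2, 0]


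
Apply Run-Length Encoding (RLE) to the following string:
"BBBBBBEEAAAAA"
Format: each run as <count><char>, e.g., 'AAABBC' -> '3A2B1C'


Scanning runs left to right:
  i=0: run of 'B' x 6 -> '6B'
  i=6: run of 'E' x 2 -> '2E'
  i=8: run of 'A' x 5 -> '5A'

RLE = 6B2E5A


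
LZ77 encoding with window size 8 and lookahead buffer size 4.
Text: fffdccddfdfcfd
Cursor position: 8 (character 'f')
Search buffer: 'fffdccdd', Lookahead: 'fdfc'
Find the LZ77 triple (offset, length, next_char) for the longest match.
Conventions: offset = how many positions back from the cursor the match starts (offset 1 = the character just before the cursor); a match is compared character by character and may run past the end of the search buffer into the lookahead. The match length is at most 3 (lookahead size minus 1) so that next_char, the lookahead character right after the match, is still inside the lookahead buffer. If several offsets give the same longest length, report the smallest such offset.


Try each offset into the search buffer:
  offset=1 (pos 7, char 'd'): match length 0
  offset=2 (pos 6, char 'd'): match length 0
  offset=3 (pos 5, char 'c'): match length 0
  offset=4 (pos 4, char 'c'): match length 0
  offset=5 (pos 3, char 'd'): match length 0
  offset=6 (pos 2, char 'f'): match length 2
  offset=7 (pos 1, char 'f'): match length 1
  offset=8 (pos 0, char 'f'): match length 1
Longest match has length 2 at offset 6.
next_char = character at position 8 + 2 = 10 -> 'f'

Best match: offset=6, length=2 (matching 'fd' starting at position 2)
LZ77 triple: (6, 2, 'f')


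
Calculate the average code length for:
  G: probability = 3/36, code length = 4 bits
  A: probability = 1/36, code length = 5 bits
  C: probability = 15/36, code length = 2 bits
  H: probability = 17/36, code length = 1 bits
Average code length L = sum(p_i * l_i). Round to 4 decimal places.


Weighted contributions p_i * l_i:
  G: (3/36) * 4 = 12/36
  A: (1/36) * 5 = 5/36
  C: (15/36) * 2 = 30/36
  H: (17/36) * 1 = 17/36
Sum = (12 + 5 + 30 + 17)/36 = 64/36

L = 64/36 = 1.7778 bits/symbol


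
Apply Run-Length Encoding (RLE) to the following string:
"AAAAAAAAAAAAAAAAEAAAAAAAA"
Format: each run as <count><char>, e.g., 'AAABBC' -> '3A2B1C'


Scanning runs left to right:
  i=0: run of 'A' x 16 -> '16A'
  i=16: run of 'E' x 1 -> '1E'
  i=17: run of 'A' x 8 -> '8A'

RLE = 16A1E8A
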